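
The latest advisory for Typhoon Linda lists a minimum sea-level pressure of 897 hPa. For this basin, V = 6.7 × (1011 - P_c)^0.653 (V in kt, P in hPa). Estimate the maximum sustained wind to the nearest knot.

148 kt

ΔP = 1011 − 897 = 114 hPa.
114^0.653 ≈ 22.037.
V ≈ 6.7 × 22.037 ≈ 147.7 kt.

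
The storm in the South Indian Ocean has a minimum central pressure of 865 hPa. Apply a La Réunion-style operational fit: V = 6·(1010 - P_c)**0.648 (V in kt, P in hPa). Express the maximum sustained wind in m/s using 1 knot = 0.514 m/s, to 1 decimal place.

ΔP = 1010 − 865 = 145 hPa.
V ≈ 6 × 145^0.648 = 6 × 25.152 ≈ 150.910 kt.
150.910 × 0.514 ≈ 77.57 m/s → 77.6 m/s.

77.6 m/s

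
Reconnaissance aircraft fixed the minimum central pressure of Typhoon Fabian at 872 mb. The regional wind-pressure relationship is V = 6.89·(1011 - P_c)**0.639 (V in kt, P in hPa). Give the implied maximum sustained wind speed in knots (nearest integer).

161 kt

ΔP = 1011 − 872 = 139 mb.
139^0.639 ≈ 23.409.
V ≈ 6.89 × 23.409 ≈ 161.3 kt.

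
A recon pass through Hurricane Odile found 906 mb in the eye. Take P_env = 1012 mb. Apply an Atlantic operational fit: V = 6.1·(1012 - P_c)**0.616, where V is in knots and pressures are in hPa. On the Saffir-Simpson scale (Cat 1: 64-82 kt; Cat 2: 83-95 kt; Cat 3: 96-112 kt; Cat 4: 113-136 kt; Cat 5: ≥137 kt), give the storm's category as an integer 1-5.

ΔP = 1012 − 906 = 106 mb.
V ≈ 6.1 × 106^0.616 = 6.1 × 17.68 ≈ 108 kt.
108 kt falls in the Category 3 band.

3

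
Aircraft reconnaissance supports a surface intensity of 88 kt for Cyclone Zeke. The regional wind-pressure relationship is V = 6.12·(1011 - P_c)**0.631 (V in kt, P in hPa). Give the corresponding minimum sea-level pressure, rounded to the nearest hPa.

ΔP = (V / 6.12)^(1/0.631) = (88/6.12)^1.585.
88/6.12 = 14.379; 14.379^1.585 ≈ 68.35 hPa.
P_c = 1011 − 68.35 = 942.65 ≈ 943 hPa.

943 hPa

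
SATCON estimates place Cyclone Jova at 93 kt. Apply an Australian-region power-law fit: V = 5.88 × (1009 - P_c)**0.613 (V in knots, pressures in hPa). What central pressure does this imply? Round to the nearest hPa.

ΔP = (V / 5.88)^(1/0.613) = (93/5.88)^1.631.
93/5.88 = 15.816; 15.816^1.631 ≈ 90.39 hPa.
P_c = 1009 − 90.39 = 918.61 ≈ 919 hPa.

919 hPa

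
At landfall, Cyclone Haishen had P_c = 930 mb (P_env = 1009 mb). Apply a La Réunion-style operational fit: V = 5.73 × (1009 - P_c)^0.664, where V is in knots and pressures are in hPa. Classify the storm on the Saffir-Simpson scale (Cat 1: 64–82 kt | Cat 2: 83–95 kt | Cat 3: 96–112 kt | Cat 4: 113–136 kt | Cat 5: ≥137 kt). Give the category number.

3

ΔP = 1009 − 930 = 79 mb.
V ≈ 5.73 × 79^0.664 = 5.73 × 18.20 ≈ 104 kt.
104 kt falls in the Category 3 band.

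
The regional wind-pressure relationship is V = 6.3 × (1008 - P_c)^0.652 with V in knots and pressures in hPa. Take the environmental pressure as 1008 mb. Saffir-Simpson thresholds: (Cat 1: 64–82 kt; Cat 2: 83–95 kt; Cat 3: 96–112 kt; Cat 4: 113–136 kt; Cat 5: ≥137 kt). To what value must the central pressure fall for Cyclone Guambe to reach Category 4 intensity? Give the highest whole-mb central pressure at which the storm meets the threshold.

924 mb

Category 4 begins at V = 113 kt.
Required ΔP = (113/6.3)^(1/0.652) = 17.937^1.534 ≈ 83.74 mb.
P_c ≤ 1008 − 83.74 = 924.26, so the highest integer P_c is 924 mb.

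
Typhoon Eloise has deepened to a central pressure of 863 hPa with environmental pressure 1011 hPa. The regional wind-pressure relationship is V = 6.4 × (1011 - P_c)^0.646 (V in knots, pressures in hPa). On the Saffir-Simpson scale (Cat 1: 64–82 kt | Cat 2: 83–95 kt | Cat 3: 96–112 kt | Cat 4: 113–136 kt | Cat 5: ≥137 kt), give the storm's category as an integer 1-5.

5

ΔP = 1011 − 863 = 148 hPa.
V ≈ 6.4 × 148^0.646 = 6.4 × 25.23 ≈ 161 kt.
161 kt falls in the Category 5 band.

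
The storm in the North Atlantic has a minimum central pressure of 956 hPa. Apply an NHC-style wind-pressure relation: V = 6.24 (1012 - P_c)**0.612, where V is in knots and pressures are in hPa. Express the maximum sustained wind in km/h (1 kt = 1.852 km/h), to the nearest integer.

136 km/h

ΔP = 1012 − 956 = 56 hPa.
V ≈ 6.24 × 56^0.612 = 6.24 × 11.746 ≈ 73.295 kt.
73.295 × 1.852 ≈ 135.74 km/h → 136 km/h.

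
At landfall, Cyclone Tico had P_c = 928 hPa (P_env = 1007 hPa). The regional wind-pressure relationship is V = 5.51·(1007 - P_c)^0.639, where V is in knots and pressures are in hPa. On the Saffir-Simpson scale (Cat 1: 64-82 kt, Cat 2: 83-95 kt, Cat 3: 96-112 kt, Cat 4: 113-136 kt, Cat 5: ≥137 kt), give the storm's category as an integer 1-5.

ΔP = 1007 − 928 = 79 hPa.
V ≈ 5.51 × 79^0.639 = 5.51 × 16.31 ≈ 90 kt.
90 kt falls in the Category 2 band.

2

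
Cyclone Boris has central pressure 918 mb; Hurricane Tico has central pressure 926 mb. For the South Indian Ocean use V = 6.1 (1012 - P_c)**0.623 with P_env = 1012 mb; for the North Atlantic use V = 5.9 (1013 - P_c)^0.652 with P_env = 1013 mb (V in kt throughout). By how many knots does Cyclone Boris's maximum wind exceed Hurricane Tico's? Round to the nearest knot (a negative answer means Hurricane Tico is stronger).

-5 kt

Cyclone Boris: ΔP = 94; V ≈ 6.1 × 94^0.623 ≈ 103.42 kt.
Hurricane Tico: ΔP = 87; V ≈ 5.9 × 87^0.652 ≈ 108.50 kt.
Difference ≈ 103.42 − 108.50 = -5.08 → -5 kt.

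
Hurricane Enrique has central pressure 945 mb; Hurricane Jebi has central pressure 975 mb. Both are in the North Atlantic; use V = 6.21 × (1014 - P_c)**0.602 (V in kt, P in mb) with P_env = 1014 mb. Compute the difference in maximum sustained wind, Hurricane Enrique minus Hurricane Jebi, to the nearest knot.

23 kt

Hurricane Enrique: ΔP = 69; V ≈ 6.21 × 69^0.602 ≈ 79.45 kt.
Hurricane Jebi: ΔP = 39; V ≈ 6.21 × 39^0.602 ≈ 56.35 kt.
Difference ≈ 79.45 − 56.35 = 23.10 → 23 kt.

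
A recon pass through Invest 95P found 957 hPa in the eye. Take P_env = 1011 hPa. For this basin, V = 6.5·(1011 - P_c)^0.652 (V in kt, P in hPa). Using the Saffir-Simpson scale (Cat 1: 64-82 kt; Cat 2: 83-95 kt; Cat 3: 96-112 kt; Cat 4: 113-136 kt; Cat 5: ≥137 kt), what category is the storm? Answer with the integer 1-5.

ΔP = 1011 − 957 = 54 hPa.
V ≈ 6.5 × 54^0.652 = 6.5 × 13.47 ≈ 88 kt.
88 kt falls in the Category 2 band.

2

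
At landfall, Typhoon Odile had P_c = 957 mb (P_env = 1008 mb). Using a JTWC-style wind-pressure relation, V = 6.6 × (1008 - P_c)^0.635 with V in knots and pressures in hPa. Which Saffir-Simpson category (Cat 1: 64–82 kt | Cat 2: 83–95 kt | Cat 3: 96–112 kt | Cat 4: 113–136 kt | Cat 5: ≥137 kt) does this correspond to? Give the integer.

ΔP = 1008 − 957 = 51 mb.
V ≈ 6.6 × 51^0.635 = 6.6 × 12.14 ≈ 80 kt.
80 kt falls in the Category 1 band.

1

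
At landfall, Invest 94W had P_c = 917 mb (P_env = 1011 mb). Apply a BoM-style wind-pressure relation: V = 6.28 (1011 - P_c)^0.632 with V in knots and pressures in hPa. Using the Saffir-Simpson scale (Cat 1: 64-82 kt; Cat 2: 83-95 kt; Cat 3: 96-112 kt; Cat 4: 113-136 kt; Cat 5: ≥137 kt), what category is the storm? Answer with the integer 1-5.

ΔP = 1011 − 917 = 94 mb.
V ≈ 6.28 × 94^0.632 = 6.28 × 17.66 ≈ 111 kt.
111 kt falls in the Category 3 band.

3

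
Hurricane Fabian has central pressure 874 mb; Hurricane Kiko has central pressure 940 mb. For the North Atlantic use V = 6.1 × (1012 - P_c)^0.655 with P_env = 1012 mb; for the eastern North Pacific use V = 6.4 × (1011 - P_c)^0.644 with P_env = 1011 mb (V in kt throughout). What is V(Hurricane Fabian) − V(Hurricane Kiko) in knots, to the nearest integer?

54 kt

Hurricane Fabian: ΔP = 138; V ≈ 6.1 × 138^0.655 ≈ 153.80 kt.
Hurricane Kiko: ΔP = 71; V ≈ 6.4 × 71^0.644 ≈ 99.63 kt.
Difference ≈ 153.80 − 99.63 = 54.17 → 54 kt.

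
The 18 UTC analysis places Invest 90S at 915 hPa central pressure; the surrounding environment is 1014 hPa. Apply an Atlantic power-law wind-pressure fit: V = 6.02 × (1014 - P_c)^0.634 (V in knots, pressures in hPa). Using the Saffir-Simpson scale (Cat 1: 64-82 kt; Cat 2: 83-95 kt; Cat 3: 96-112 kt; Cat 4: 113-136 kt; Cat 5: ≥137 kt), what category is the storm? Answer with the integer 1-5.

ΔP = 1014 − 915 = 99 hPa.
V ≈ 6.02 × 99^0.634 = 6.02 × 18.42 ≈ 111 kt.
111 kt falls in the Category 3 band.

3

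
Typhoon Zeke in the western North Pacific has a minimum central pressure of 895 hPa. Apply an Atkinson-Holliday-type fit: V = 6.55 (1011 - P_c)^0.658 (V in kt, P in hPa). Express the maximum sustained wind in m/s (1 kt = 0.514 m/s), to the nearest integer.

ΔP = 1011 − 895 = 116 hPa.
V ≈ 6.55 × 116^0.658 = 6.55 × 22.825 ≈ 149.505 kt.
149.505 × 0.514 ≈ 76.85 m/s → 77 m/s.

77 m/s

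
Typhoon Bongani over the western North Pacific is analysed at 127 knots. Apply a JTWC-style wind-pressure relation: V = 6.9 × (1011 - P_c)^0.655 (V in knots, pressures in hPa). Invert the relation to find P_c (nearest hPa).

926 hPa

ΔP = (V / 6.9)^(1/0.655) = (127/6.9)^1.527.
127/6.9 = 18.406; 18.406^1.527 ≈ 85.35 hPa.
P_c = 1011 − 85.35 = 925.65 ≈ 926 hPa.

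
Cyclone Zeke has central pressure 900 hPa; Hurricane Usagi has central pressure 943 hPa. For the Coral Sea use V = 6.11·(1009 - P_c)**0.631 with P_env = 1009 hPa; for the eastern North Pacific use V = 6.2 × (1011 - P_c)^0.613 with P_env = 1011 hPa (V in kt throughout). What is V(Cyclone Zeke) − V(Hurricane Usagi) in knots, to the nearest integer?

36 kt

Cyclone Zeke: ΔP = 109; V ≈ 6.11 × 109^0.631 ≈ 117.94 kt.
Hurricane Usagi: ΔP = 68; V ≈ 6.2 × 68^0.613 ≈ 82.36 kt.
Difference ≈ 117.94 − 82.36 = 35.58 → 36 kt.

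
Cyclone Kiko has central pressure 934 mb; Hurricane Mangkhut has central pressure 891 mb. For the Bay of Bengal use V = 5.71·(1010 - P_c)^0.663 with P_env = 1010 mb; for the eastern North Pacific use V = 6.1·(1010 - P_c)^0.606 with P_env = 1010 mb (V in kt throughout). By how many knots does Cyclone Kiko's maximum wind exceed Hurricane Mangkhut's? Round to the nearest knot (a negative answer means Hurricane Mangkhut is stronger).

Cyclone Kiko: ΔP = 76; V ≈ 5.71 × 76^0.663 ≈ 100.84 kt.
Hurricane Mangkhut: ΔP = 119; V ≈ 6.1 × 119^0.606 ≈ 110.44 kt.
Difference ≈ 100.84 − 110.44 = -9.60 → -10 kt.

-10 kt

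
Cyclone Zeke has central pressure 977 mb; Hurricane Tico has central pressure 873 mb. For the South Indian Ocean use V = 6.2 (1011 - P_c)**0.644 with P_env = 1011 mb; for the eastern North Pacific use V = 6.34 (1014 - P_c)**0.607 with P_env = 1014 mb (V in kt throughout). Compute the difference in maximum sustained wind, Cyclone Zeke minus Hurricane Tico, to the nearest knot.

-68 kt

Cyclone Zeke: ΔP = 34; V ≈ 6.2 × 34^0.644 ≈ 60.07 kt.
Hurricane Tico: ΔP = 141; V ≈ 6.34 × 141^0.607 ≈ 127.84 kt.
Difference ≈ 60.07 − 127.84 = -67.77 → -68 kt.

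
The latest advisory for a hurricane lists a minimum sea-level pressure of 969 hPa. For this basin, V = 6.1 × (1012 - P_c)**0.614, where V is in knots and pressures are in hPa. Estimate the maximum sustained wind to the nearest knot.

61 kt

ΔP = 1012 − 969 = 43 hPa.
43^0.614 ≈ 10.068.
V ≈ 6.1 × 10.068 ≈ 61.4 kt.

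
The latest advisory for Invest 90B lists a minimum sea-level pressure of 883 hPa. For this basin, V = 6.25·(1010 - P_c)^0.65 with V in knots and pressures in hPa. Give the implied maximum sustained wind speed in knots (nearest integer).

ΔP = 1010 − 883 = 127 hPa.
127^0.65 ≈ 23.306.
V ≈ 6.25 × 23.306 ≈ 145.7 kt.

146 kt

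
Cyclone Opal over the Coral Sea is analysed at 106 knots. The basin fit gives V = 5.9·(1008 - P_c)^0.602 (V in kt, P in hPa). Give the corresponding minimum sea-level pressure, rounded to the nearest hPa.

887 hPa

ΔP = (V / 5.9)^(1/0.602) = (106/5.9)^1.661.
106/5.9 = 17.966; 17.966^1.661 ≈ 121.29 hPa.
P_c = 1008 − 121.29 = 886.71 ≈ 887 hPa.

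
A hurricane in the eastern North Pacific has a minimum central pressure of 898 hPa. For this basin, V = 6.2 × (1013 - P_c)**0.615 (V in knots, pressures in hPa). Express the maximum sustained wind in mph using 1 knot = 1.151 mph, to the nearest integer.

ΔP = 1013 − 898 = 115 hPa.
V ≈ 6.2 × 115^0.615 = 6.2 × 18.507 ≈ 114.742 kt.
114.742 × 1.151 ≈ 132.07 mph → 132 mph.

132 mph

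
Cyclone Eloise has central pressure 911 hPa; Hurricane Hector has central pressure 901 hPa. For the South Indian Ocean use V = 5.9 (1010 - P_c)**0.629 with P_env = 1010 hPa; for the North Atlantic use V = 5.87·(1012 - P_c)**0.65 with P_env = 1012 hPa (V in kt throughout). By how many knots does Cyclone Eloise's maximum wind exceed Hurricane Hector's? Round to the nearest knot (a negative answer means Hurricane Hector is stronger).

-19 kt

Cyclone Eloise: ΔP = 99; V ≈ 5.9 × 99^0.629 ≈ 106.20 kt.
Hurricane Hector: ΔP = 111; V ≈ 5.87 × 111^0.65 ≈ 125.34 kt.
Difference ≈ 106.20 − 125.34 = -19.14 → -19 kt.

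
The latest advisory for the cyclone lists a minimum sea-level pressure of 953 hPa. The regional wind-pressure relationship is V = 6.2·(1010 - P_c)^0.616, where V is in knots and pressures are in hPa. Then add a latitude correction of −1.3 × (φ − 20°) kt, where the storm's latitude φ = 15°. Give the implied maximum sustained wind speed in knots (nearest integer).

ΔP = 1010 − 953 = 57 hPa.
57^0.616 ≈ 12.068.
V ≈ 6.2 × 12.068 ≈ 74.8 kt.
Latitude correction: −1.3 × (15 − 20) = 6.5 kt.
Corrected V ≈ 81.3 kt → 81 kt.

81 kt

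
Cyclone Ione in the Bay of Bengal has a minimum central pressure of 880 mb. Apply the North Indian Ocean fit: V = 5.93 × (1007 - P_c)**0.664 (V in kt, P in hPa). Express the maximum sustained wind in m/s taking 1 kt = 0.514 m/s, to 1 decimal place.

76.0 m/s

ΔP = 1007 − 880 = 127 mb.
V ≈ 5.93 × 127^0.664 = 5.93 × 24.942 ≈ 147.904 kt.
147.904 × 0.514 ≈ 76.02 m/s → 76.0 m/s.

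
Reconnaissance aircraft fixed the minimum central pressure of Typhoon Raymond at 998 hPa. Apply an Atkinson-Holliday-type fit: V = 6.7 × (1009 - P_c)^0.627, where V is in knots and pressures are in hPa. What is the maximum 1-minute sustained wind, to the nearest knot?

30 kt

ΔP = 1009 − 998 = 11 hPa.
11^0.627 ≈ 4.497.
V ≈ 6.7 × 4.497 ≈ 30.1 kt.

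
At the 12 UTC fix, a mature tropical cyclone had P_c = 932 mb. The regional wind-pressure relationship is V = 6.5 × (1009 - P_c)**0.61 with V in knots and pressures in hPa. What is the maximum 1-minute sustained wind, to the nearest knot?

ΔP = 1009 − 932 = 77 mb.
77^0.61 ≈ 14.150.
V ≈ 6.5 × 14.150 ≈ 92.0 kt.

92 kt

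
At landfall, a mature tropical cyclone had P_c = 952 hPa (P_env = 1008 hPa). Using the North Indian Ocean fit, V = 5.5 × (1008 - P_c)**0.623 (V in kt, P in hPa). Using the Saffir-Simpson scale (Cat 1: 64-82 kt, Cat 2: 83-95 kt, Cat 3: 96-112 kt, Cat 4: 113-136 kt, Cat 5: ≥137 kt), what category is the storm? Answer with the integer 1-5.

1

ΔP = 1008 − 952 = 56 hPa.
V ≈ 5.5 × 56^0.623 = 5.5 × 12.28 ≈ 68 kt.
68 kt falls in the Category 1 band.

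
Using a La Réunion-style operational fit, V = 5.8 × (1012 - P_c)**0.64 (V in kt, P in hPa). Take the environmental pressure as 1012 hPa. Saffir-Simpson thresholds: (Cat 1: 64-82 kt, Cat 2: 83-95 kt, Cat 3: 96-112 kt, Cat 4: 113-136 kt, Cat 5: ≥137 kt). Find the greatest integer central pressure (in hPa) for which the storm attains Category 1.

Category 1 begins at V = 64 kt.
Required ΔP = (64/5.8)^(1/0.64) = 11.034^1.562 ≈ 42.59 hPa.
P_c ≤ 1012 − 42.59 = 969.41, so the highest integer P_c is 969 hPa.

969 hPa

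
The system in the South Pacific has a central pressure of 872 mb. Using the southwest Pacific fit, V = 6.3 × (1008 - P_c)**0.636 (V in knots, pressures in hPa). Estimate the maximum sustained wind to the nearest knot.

ΔP = 1008 − 872 = 136 mb.
136^0.636 ≈ 22.747.
V ≈ 6.3 × 22.747 ≈ 143.3 kt.

143 kt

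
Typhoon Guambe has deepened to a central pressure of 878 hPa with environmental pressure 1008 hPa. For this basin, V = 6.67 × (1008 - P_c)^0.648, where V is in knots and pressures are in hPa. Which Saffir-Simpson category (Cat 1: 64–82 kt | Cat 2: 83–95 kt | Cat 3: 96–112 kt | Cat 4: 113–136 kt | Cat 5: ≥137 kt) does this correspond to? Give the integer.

5

ΔP = 1008 − 878 = 130 hPa.
V ≈ 6.67 × 130^0.648 = 6.67 × 23.43 ≈ 156 kt.
156 kt falls in the Category 5 band.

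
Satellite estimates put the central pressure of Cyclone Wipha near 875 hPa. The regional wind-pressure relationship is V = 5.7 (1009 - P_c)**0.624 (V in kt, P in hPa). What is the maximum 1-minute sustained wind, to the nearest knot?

121 kt

ΔP = 1009 − 875 = 134 hPa.
134^0.624 ≈ 21.248.
V ≈ 5.7 × 21.248 ≈ 121.1 kt.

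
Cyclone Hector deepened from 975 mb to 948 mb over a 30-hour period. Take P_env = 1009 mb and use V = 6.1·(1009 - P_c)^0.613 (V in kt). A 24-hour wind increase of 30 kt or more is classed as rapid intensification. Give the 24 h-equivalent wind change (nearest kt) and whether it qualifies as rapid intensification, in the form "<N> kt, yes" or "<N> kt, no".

18 kt, no

V₁: ΔP = 34, V ≈ 6.1 × 34^0.613 ≈ 52.98 kt.
V₂: ΔP = 61, V ≈ 6.1 × 61^0.613 ≈ 75.81 kt.
ΔV over 30 h = 22.83 kt → 24 h equivalent = 22.83 × 24/30 ≈ 18.26 kt.
18 kt < 30 kt ⇒ not rapid intensification.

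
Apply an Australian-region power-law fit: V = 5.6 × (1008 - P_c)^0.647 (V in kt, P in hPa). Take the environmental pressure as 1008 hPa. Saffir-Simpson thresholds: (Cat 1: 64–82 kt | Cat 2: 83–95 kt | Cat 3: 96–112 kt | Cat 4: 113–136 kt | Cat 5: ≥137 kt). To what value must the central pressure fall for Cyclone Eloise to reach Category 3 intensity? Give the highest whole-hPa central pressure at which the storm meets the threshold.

Category 3 begins at V = 96 kt.
Required ΔP = (96/5.6)^(1/0.647) = 17.143^1.546 ≈ 80.80 hPa.
P_c ≤ 1008 − 80.80 = 927.20, so the highest integer P_c is 927 hPa.

927 hPa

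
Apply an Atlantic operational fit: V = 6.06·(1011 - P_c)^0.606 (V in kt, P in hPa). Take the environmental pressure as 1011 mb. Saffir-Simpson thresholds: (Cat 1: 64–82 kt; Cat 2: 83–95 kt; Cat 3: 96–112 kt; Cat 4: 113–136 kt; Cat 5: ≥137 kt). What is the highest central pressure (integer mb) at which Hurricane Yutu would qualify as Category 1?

Category 1 begins at V = 64 kt.
Required ΔP = (64/6.06)^(1/0.606) = 10.561^1.650 ≈ 48.90 mb.
P_c ≤ 1011 − 48.90 = 962.10, so the highest integer P_c is 962 mb.

962 mb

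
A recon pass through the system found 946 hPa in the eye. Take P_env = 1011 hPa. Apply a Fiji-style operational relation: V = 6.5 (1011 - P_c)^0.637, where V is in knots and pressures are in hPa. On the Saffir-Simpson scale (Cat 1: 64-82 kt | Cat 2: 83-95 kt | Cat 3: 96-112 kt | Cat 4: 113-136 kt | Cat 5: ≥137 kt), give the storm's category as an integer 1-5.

ΔP = 1011 − 946 = 65 hPa.
V ≈ 6.5 × 65^0.637 = 6.5 × 14.28 ≈ 93 kt.
93 kt falls in the Category 2 band.

2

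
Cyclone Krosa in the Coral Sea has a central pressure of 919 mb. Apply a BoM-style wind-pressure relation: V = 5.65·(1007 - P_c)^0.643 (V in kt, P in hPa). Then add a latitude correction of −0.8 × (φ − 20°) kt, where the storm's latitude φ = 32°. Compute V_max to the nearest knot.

91 kt

ΔP = 1007 − 919 = 88 mb.
88^0.643 ≈ 17.795.
V ≈ 5.65 × 17.795 ≈ 100.5 kt.
Latitude correction: −0.8 × (32 − 20) = -9.6 kt.
Corrected V ≈ 90.9 kt → 91 kt.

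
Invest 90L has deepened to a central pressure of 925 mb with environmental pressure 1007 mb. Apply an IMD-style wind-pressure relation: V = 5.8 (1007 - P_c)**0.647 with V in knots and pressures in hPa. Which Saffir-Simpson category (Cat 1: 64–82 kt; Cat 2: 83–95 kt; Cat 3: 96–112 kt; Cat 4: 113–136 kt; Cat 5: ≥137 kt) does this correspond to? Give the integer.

ΔP = 1007 − 925 = 82 mb.
V ≈ 5.8 × 82^0.647 = 5.8 × 17.31 ≈ 100 kt.
100 kt falls in the Category 3 band.

3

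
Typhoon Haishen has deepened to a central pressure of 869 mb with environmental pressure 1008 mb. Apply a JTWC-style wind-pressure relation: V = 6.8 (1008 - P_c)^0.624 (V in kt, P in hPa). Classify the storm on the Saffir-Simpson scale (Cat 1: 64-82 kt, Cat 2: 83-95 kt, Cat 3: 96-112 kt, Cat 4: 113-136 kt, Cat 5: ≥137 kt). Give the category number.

5

ΔP = 1008 − 869 = 139 mb.
V ≈ 6.8 × 139^0.624 = 6.8 × 21.74 ≈ 148 kt.
148 kt falls in the Category 5 band.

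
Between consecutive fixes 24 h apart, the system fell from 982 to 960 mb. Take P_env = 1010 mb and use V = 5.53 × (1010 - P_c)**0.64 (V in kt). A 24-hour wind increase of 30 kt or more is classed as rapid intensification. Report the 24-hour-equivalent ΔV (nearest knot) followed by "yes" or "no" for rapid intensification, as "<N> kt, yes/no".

21 kt, no

V₁: ΔP = 28, V ≈ 5.53 × 28^0.64 ≈ 46.66 kt.
V₂: ΔP = 50, V ≈ 5.53 × 50^0.64 ≈ 67.62 kt.
ΔV over 24 h = 20.96 kt → 24 h equivalent = 20.96 × 24/24 ≈ 20.96 kt.
21 kt < 30 kt ⇒ not rapid intensification.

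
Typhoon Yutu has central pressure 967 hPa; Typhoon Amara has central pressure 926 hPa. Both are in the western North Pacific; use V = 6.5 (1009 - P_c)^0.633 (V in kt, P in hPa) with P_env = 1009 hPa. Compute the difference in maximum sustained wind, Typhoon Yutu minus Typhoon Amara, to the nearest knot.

-37 kt

Typhoon Yutu: ΔP = 42; V ≈ 6.5 × 42^0.633 ≈ 69.25 kt.
Typhoon Amara: ΔP = 83; V ≈ 6.5 × 83^0.633 ≈ 106.58 kt.
Difference ≈ 69.25 − 106.58 = -37.33 → -37 kt.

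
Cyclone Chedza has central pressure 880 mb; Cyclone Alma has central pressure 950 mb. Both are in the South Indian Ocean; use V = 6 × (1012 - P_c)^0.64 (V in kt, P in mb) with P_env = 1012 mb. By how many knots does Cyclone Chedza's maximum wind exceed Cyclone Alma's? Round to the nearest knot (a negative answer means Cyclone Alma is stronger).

Cyclone Chedza: ΔP = 132; V ≈ 6 × 132^0.64 ≈ 136.56 kt.
Cyclone Alma: ΔP = 62; V ≈ 6 × 62^0.64 ≈ 84.19 kt.
Difference ≈ 136.56 − 84.19 = 52.37 → 52 kt.

52 kt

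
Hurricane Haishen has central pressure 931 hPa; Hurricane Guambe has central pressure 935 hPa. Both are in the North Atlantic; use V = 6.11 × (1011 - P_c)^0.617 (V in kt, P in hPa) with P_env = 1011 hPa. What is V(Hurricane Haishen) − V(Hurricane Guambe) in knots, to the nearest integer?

Hurricane Haishen: ΔP = 80; V ≈ 6.11 × 80^0.617 ≈ 91.25 kt.
Hurricane Guambe: ΔP = 76; V ≈ 6.11 × 76^0.617 ≈ 88.41 kt.
Difference ≈ 91.25 − 88.41 = 2.84 → 3 kt.

3 kt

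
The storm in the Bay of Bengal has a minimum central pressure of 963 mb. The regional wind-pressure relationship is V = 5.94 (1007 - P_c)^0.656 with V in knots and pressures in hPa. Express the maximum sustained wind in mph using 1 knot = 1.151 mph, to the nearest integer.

82 mph

ΔP = 1007 − 963 = 44 mb.
V ≈ 5.94 × 44^0.656 = 5.94 × 11.970 ≈ 71.104 kt.
71.104 × 1.151 ≈ 81.84 mph → 82 mph.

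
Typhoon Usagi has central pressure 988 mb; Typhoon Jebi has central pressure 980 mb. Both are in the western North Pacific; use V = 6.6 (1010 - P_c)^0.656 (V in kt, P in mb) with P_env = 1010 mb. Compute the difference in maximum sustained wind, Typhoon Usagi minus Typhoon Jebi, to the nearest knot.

Typhoon Usagi: ΔP = 22; V ≈ 6.6 × 22^0.656 ≈ 50.14 kt.
Typhoon Jebi: ΔP = 30; V ≈ 6.6 × 30^0.656 ≈ 61.45 kt.
Difference ≈ 50.14 − 61.45 = -11.31 → -11 kt.

-11 kt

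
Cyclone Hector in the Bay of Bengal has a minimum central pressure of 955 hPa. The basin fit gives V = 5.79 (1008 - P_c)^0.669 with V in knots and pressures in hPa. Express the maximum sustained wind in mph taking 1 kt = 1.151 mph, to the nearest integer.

95 mph

ΔP = 1008 − 955 = 53 hPa.
V ≈ 5.79 × 53^0.669 = 5.79 × 14.241 ≈ 82.455 kt.
82.455 × 1.151 ≈ 94.91 mph → 95 mph.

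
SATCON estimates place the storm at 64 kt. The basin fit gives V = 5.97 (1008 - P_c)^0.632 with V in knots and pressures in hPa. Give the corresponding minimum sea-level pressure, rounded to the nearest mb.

965 mb

ΔP = (V / 5.97)^(1/0.632) = (64/5.97)^1.582.
64/5.97 = 10.720; 10.720^1.582 ≈ 42.67 mb.
P_c = 1008 − 42.67 = 965.33 ≈ 965 mb.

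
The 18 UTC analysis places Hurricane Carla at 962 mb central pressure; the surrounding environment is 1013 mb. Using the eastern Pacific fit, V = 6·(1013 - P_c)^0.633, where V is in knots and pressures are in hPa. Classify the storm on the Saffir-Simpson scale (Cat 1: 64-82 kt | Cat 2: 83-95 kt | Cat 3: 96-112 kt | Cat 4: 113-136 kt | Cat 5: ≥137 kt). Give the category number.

1

ΔP = 1013 − 962 = 51 mb.
V ≈ 6 × 51^0.633 = 6 × 12.05 ≈ 72 kt.
72 kt falls in the Category 1 band.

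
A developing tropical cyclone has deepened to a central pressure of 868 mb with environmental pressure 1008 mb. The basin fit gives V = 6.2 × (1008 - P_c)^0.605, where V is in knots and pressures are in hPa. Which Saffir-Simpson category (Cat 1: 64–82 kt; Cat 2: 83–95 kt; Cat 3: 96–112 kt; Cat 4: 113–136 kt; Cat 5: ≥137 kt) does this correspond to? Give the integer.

4

ΔP = 1008 − 868 = 140 mb.
V ≈ 6.2 × 140^0.605 = 6.2 × 19.88 ≈ 123 kt.
123 kt falls in the Category 4 band.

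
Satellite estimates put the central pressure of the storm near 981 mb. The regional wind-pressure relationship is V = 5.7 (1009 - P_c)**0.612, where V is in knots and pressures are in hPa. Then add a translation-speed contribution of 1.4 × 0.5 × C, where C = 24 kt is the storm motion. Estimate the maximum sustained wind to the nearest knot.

61 kt

ΔP = 1009 − 981 = 28 mb.
28^0.612 ≈ 7.685.
V ≈ 5.7 × 7.685 ≈ 43.8 kt.
Translation term: 1.4 × 0.5 × 24 = 16.8 kt.
Corrected V ≈ 60.6 kt → 61 kt.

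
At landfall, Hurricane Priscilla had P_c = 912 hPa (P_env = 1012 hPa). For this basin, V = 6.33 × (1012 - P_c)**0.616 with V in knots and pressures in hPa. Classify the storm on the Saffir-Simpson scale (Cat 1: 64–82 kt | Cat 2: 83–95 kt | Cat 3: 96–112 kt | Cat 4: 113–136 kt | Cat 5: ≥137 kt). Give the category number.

3

ΔP = 1012 − 912 = 100 hPa.
V ≈ 6.33 × 100^0.616 = 6.33 × 17.06 ≈ 108 kt.
108 kt falls in the Category 3 band.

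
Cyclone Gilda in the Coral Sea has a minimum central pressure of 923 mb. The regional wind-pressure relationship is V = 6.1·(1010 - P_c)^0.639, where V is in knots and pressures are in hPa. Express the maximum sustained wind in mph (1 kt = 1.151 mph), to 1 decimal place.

ΔP = 1010 − 923 = 87 mb.
V ≈ 6.1 × 87^0.639 = 6.1 × 17.352 ≈ 105.848 kt.
105.848 × 1.151 ≈ 121.83 mph → 121.8 mph.

121.8 mph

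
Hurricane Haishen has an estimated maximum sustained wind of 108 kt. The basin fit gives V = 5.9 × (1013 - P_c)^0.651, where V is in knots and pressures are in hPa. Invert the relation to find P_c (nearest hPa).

ΔP = (V / 5.9)^(1/0.651) = (108/5.9)^1.536.
108/5.9 = 18.305; 18.305^1.536 ≈ 86.98 hPa.
P_c = 1013 − 86.98 = 926.02 ≈ 926 hPa.

926 hPa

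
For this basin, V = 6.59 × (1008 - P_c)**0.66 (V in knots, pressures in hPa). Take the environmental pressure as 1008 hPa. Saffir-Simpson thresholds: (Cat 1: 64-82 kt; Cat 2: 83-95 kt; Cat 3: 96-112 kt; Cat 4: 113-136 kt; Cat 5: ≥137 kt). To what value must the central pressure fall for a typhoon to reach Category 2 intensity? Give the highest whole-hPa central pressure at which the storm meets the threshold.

Category 2 begins at V = 83 kt.
Required ΔP = (83/6.59)^(1/0.66) = 12.595^1.515 ≈ 46.45 hPa.
P_c ≤ 1008 − 46.45 = 961.55, so the highest integer P_c is 961 hPa.

961 hPa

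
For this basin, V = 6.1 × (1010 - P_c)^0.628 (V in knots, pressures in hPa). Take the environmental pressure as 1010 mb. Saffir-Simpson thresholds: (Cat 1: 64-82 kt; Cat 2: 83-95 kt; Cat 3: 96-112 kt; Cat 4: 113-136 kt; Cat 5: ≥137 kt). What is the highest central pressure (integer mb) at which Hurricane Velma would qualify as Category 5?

Category 5 begins at V = 137 kt.
Required ΔP = (137/6.1)^(1/0.628) = 22.459^1.592 ≈ 141.87 mb.
P_c ≤ 1010 − 141.87 = 868.13, so the highest integer P_c is 868 mb.

868 mb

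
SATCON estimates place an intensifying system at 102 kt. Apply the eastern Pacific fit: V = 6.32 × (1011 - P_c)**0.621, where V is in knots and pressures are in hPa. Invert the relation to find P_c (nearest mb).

923 mb

ΔP = (V / 6.32)^(1/0.621) = (102/6.32)^1.610.
102/6.32 = 16.139; 16.139^1.610 ≈ 88.12 mb.
P_c = 1011 − 88.12 = 922.88 ≈ 923 mb.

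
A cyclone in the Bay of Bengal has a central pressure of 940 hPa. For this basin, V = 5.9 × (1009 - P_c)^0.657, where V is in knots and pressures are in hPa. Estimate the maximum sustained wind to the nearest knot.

ΔP = 1009 − 940 = 69 hPa.
69^0.657 ≈ 16.148.
V ≈ 5.9 × 16.148 ≈ 95.3 kt.

95 kt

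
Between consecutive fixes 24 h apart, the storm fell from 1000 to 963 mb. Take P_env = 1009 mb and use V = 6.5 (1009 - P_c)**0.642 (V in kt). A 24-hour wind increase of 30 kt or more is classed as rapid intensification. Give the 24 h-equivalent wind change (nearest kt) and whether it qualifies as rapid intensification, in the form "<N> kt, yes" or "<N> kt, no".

49 kt, yes

V₁: ΔP = 9, V ≈ 6.5 × 9^0.642 ≈ 26.64 kt.
V₂: ΔP = 46, V ≈ 6.5 × 46^0.642 ≈ 75.93 kt.
ΔV over 24 h = 49.29 kt → 24 h equivalent = 49.29 × 24/24 ≈ 49.29 kt.
49 kt ≥ 30 kt ⇒ rapid intensification.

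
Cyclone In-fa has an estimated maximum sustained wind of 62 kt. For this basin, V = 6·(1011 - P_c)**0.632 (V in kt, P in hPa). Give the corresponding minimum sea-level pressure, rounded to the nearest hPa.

971 hPa

ΔP = (V / 6)^(1/0.632) = (62/6)^1.582.
62/6 = 10.333; 10.333^1.582 ≈ 40.25 hPa.
P_c = 1011 − 40.25 = 970.75 ≈ 971 hPa.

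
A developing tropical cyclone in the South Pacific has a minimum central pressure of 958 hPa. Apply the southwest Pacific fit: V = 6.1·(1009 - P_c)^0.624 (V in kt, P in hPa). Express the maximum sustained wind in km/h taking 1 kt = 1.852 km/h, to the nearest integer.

131 km/h

ΔP = 1009 − 958 = 51 hPa.
V ≈ 6.1 × 51^0.624 = 6.1 × 11.629 ≈ 70.934 kt.
70.934 × 1.852 ≈ 131.37 km/h → 131 km/h.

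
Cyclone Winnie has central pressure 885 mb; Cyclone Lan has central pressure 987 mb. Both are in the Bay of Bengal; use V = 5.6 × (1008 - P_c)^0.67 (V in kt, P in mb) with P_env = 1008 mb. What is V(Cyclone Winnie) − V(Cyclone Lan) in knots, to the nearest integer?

98 kt

Cyclone Winnie: ΔP = 123; V ≈ 5.6 × 123^0.67 ≈ 140.74 kt.
Cyclone Lan: ΔP = 21; V ≈ 5.6 × 21^0.67 ≈ 43.06 kt.
Difference ≈ 140.74 − 43.06 = 97.68 → 98 kt.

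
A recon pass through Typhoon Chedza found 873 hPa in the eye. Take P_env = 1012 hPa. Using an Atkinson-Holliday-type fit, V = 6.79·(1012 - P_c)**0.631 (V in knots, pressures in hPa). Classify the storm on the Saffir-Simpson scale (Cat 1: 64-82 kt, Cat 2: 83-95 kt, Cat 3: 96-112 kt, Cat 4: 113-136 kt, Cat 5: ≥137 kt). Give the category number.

ΔP = 1012 − 873 = 139 hPa.
V ≈ 6.79 × 139^0.631 = 6.79 × 22.50 ≈ 153 kt.
153 kt falls in the Category 5 band.

5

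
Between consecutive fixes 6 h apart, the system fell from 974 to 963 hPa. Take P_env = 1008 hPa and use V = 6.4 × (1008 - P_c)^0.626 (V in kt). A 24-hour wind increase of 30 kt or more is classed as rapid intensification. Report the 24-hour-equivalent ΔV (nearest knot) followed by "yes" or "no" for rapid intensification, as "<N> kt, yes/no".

45 kt, yes

V₁: ΔP = 34, V ≈ 6.4 × 34^0.626 ≈ 58.20 kt.
V₂: ΔP = 45, V ≈ 6.4 × 45^0.626 ≈ 69.36 kt.
ΔV over 6 h = 11.16 kt → 24 h equivalent = 11.16 × 24/6 ≈ 44.64 kt.
45 kt ≥ 30 kt ⇒ rapid intensification.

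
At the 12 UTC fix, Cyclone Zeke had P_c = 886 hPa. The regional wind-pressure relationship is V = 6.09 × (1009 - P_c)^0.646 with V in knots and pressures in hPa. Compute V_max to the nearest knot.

ΔP = 1009 − 886 = 123 hPa.
123^0.646 ≈ 22.391.
V ≈ 6.09 × 22.391 ≈ 136.4 kt.

136 kt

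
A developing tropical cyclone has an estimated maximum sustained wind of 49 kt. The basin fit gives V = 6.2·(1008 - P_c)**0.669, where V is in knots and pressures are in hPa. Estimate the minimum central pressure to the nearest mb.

986 mb

ΔP = (V / 6.2)^(1/0.669) = (49/6.2)^1.495.
49/6.2 = 7.903; 7.903^1.495 ≈ 21.98 mb.
P_c = 1008 − 21.98 = 986.02 ≈ 986 mb.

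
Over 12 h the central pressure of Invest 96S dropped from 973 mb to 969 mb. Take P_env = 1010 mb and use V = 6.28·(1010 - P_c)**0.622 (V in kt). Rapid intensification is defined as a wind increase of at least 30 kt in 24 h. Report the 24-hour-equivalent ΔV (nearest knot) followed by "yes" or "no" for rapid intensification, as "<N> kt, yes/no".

8 kt, no

V₁: ΔP = 37, V ≈ 6.28 × 37^0.622 ≈ 59.34 kt.
V₂: ΔP = 41, V ≈ 6.28 × 41^0.622 ≈ 63.26 kt.
ΔV over 12 h = 3.92 kt → 24 h equivalent = 3.92 × 24/12 ≈ 7.84 kt.
8 kt < 30 kt ⇒ not rapid intensification.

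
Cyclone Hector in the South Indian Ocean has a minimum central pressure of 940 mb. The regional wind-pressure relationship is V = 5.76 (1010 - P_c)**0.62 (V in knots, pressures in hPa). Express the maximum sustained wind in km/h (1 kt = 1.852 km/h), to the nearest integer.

ΔP = 1010 − 940 = 70 mb.
V ≈ 5.76 × 70^0.62 = 5.76 × 13.930 ≈ 80.239 kt.
80.239 × 1.852 ≈ 148.60 km/h → 149 km/h.

149 km/h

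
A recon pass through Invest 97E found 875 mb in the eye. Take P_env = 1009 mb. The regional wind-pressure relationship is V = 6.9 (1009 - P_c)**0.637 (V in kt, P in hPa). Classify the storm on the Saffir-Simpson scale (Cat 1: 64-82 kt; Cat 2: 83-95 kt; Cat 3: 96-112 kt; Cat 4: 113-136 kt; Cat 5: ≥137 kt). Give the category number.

5

ΔP = 1009 − 875 = 134 mb.
V ≈ 6.9 × 134^0.637 = 6.9 × 22.64 ≈ 156 kt.
156 kt falls in the Category 5 band.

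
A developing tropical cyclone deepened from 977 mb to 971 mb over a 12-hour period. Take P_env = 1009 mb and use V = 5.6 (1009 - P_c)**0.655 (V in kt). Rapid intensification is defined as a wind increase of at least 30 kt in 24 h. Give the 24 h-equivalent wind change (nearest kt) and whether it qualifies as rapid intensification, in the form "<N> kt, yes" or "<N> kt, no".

V₁: ΔP = 32, V ≈ 5.6 × 32^0.655 ≈ 54.21 kt.
V₂: ΔP = 38, V ≈ 5.6 × 38^0.655 ≈ 60.67 kt.
ΔV over 12 h = 6.46 kt → 24 h equivalent = 6.46 × 24/12 ≈ 12.92 kt.
13 kt < 30 kt ⇒ not rapid intensification.

13 kt, no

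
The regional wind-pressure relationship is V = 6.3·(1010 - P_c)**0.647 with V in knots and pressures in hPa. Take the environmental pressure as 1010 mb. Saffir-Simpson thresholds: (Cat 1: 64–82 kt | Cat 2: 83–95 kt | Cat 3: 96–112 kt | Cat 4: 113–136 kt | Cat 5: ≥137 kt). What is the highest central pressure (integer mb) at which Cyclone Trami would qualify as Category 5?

Category 5 begins at V = 137 kt.
Required ΔP = (137/6.3)^(1/0.647) = 21.746^1.546 ≈ 116.69 mb.
P_c ≤ 1010 − 116.69 = 893.31, so the highest integer P_c is 893 mb.

893 mb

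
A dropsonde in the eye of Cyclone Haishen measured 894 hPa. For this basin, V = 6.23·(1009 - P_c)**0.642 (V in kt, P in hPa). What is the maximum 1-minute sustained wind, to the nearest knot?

ΔP = 1009 − 894 = 115 hPa.
115^0.642 ≈ 21.036.
V ≈ 6.23 × 21.036 ≈ 131.1 kt.

131 kt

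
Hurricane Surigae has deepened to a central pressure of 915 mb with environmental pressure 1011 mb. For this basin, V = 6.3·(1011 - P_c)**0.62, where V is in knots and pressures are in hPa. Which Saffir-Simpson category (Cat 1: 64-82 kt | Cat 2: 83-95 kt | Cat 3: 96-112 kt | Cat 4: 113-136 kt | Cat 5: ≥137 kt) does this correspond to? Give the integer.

3

ΔP = 1011 − 915 = 96 mb.
V ≈ 6.3 × 96^0.62 = 6.3 × 16.94 ≈ 107 kt.
107 kt falls in the Category 3 band.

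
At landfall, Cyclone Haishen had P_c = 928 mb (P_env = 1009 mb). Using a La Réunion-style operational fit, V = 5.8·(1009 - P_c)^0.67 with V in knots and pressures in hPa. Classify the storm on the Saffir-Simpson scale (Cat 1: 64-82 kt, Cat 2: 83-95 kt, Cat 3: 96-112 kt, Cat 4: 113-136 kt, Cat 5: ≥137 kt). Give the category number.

ΔP = 1009 − 928 = 81 mb.
V ≈ 5.8 × 81^0.67 = 5.8 × 19.00 ≈ 110 kt.
110 kt falls in the Category 3 band.

3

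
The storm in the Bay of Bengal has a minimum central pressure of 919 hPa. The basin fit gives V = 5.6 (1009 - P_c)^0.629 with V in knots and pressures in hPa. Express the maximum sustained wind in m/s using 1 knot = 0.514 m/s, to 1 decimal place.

ΔP = 1009 − 919 = 90 hPa.
V ≈ 5.6 × 90^0.629 = 5.6 × 16.952 ≈ 94.931 kt.
94.931 × 0.514 ≈ 48.79 m/s → 48.8 m/s.

48.8 m/s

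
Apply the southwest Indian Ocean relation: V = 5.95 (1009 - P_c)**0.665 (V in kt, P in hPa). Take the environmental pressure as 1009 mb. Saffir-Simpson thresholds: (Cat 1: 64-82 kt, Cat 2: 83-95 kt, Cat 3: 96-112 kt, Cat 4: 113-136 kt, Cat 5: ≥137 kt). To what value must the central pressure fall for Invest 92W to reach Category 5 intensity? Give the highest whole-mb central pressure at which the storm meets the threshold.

897 mb

Category 5 begins at V = 137 kt.
Required ΔP = (137/5.95)^(1/0.665) = 23.025^1.504 ≈ 111.80 mb.
P_c ≤ 1009 − 111.80 = 897.20, so the highest integer P_c is 897 mb.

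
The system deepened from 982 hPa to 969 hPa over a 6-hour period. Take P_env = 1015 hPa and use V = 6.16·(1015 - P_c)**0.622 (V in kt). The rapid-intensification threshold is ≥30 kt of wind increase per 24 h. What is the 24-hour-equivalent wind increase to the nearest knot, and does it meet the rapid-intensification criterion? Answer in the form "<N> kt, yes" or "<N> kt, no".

V₁: ΔP = 33, V ≈ 6.16 × 33^0.622 ≈ 54.21 kt.
V₂: ΔP = 46, V ≈ 6.16 × 46^0.622 ≈ 66.65 kt.
ΔV over 6 h = 12.44 kt → 24 h equivalent = 12.44 × 24/6 ≈ 49.76 kt.
50 kt ≥ 30 kt ⇒ rapid intensification.

50 kt, yes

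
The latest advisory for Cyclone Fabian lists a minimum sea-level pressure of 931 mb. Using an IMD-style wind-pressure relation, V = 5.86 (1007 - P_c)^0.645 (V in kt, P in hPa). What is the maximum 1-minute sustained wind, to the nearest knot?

ΔP = 1007 − 931 = 76 mb.
76^0.645 ≈ 16.335.
V ≈ 5.86 × 16.335 ≈ 95.7 kt.

96 kt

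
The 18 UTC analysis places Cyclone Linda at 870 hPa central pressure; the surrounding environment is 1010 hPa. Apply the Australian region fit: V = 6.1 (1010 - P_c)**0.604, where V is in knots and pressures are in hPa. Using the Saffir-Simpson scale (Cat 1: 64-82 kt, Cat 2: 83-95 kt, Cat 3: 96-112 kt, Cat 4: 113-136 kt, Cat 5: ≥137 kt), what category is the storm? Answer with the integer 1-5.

ΔP = 1010 − 870 = 140 hPa.
V ≈ 6.1 × 140^0.604 = 6.1 × 19.78 ≈ 121 kt.
121 kt falls in the Category 4 band.

4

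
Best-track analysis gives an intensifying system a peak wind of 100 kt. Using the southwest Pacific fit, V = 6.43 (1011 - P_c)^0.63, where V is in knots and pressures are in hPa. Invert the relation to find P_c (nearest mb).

933 mb

ΔP = (V / 6.43)^(1/0.63) = (100/6.43)^1.587.
100/6.43 = 15.552; 15.552^1.587 ≈ 77.93 mb.
P_c = 1011 − 77.93 = 933.07 ≈ 933 mb.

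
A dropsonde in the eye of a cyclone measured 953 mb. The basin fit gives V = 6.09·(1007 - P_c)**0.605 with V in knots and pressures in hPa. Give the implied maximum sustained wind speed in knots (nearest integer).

68 kt

ΔP = 1007 − 953 = 54 mb.
54^0.605 ≈ 11.171.
V ≈ 6.09 × 11.171 ≈ 68.0 kt.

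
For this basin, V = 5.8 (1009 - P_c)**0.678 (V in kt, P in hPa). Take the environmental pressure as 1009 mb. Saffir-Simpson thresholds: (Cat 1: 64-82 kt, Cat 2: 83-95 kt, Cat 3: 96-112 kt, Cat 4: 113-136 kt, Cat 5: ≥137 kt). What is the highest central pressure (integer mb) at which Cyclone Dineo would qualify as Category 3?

946 mb

Category 3 begins at V = 96 kt.
Required ΔP = (96/5.8)^(1/0.678) = 16.552^1.475 ≈ 62.76 mb.
P_c ≤ 1009 − 62.76 = 946.24, so the highest integer P_c is 946 mb.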